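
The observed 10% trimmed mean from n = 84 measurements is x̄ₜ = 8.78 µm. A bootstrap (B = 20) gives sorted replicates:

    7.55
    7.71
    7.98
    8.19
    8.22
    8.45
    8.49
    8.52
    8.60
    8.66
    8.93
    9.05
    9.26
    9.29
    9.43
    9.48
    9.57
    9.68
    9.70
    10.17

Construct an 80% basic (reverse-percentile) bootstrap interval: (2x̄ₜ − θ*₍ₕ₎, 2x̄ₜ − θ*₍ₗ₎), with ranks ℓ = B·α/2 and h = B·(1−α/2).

Percentile endpoints at ranks 2 and 18: θ*₍2₎ = 7.71, θ*₍18₎ = 9.68.
Basic interval reflects these around x̄ₜ:
  lower = 2 × 8.78 − 9.68 = 7.88
  upper = 2 × 8.78 − 7.71 = 9.85

(7.88, 9.85)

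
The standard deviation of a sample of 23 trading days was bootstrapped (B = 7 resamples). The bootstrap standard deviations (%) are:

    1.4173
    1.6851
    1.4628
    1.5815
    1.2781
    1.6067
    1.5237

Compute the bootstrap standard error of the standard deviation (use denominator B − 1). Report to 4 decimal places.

Bootstrap SE is the standard deviation of the 7 replicate standard deviations.
Mean of replicates: (1.4173 + 1.6851 + 1.4628 + 1.5815 + 1.2781 + 1.6067 + 1.5237) / 7 = 10.55520 / 7 = 1.50789
Sum of squared deviations: (−0.09059)² + (+0.17721)² + (−0.04509)² + (+0.07361)² + (−0.22979)² + (+0.09881)² + (+0.01581)² = 0.10988
Variance = 0.10988 / 6 = 0.01831
SE* = √0.01831

SE* = 0.1353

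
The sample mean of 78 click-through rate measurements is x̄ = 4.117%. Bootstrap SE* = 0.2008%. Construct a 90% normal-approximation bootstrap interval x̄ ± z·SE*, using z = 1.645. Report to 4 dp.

(3.7867, 4.4473)

Margin = 1.645 × 0.2008 = 0.33032
Interval: 4.117 ± 0.33032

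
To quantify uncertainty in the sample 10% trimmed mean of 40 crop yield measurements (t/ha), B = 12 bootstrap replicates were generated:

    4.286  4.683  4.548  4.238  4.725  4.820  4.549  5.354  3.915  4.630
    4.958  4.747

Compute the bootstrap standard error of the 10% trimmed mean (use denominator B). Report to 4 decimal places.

SE* = 0.3522

Bootstrap SE is the standard deviation of the 12 replicate 10% trimmed means.
Mean of replicates: (4.286 + 4.683 + 4.548 + 4.238 + 4.725 + 4.820 + 4.549 + 5.354 + 3.915 + 4.630 + 4.958 + 4.747) / 12 = 55.45300 / 12 = 4.62108
Sum of squared deviations: (−0.33508)² + (+0.06192)² + (−0.07308)² + (−0.38308)² + (+0.10392)² + (+0.19892)² + (−0.07208)² + (+0.73292)² + (−0.70608)² + (+0.00892)² + (+0.33692)² + (+0.12592)² = 1.48894
Variance = 1.48894 / 12 = 0.12408
SE* = √0.12408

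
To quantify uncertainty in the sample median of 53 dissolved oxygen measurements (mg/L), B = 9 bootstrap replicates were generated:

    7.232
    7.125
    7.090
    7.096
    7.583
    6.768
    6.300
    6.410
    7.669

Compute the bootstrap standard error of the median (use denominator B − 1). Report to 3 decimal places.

Bootstrap SE is the standard deviation of the 9 replicate medians.
Mean of replicates: (7.232 + 7.125 + 7.090 + 7.096 + 7.583 + 6.768 + 6.300 + 6.410 + 7.669) / 9 = 63.2730 / 9 = 7.0303
Sum of squared deviations: (+0.2017)² + (+0.0947)² + (+0.0597)² + (+0.0657)² + (+0.5527)² + (−0.2623)² + (−0.7303)² + (−0.6203)² + (+0.6387)² = 1.7579
Variance = 1.7579 / 8 = 0.2197
SE* = √0.2197

SE* = 0.469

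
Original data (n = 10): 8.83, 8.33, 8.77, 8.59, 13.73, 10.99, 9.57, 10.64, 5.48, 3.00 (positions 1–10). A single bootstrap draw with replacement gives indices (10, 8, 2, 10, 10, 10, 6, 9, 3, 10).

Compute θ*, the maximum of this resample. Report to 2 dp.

θ* = 10.99

Resample values: 3.00, 10.64, 8.33, 3.00, 3.00, 3.00, 10.99, 5.48, 8.77, 3.00.
Maximum = 10.99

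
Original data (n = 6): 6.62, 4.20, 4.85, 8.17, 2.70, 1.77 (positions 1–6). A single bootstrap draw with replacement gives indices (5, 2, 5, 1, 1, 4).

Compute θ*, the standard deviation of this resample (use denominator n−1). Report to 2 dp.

Resample values: 2.70, 4.20, 2.70, 6.62, 6.62, 8.17.
Mean = 5.1683; sum of squared deviations = 26.3477
s² = 26.3477 / 5 = 5.2695
s = √5.2695 = 2.30

θ* = 2.30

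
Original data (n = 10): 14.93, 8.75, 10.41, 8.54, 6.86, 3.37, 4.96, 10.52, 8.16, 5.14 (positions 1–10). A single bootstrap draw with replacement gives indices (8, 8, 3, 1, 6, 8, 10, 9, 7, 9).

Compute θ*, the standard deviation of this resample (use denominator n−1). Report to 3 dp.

Resample values: 10.52, 10.52, 10.41, 14.93, 3.37, 10.52, 5.14, 8.16, 4.96, 8.16.
Mean = 8.6690; sum of squared deviations = 107.3179
s² = 107.3179 / 9 = 11.9242
s = √11.9242 = 3.453

θ* = 3.453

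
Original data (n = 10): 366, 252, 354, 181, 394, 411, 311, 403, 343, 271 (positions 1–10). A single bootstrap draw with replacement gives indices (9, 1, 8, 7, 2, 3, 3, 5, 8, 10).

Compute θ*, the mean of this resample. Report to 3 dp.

Resample values: 343, 366, 403, 311, 252, 354, 354, 394, 403, 271.
Mean = (343 + 366 + 403 + 311 + 252 + 354 + 354 + 394 + 403 + 271) / 10 = 3451.0 / 10 = 345.100

θ* = 345.100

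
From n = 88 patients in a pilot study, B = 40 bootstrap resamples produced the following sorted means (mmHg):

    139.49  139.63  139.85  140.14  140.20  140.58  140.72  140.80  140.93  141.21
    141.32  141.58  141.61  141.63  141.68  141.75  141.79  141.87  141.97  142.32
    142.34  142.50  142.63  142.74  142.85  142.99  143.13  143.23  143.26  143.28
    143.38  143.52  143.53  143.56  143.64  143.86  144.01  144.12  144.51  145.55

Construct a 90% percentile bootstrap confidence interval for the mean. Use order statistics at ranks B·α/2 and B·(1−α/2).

α = 0.10; lower rank = 40 × 0.050 = 2; upper rank = 40 × 0.950 = 38.
The 2nd smallest replicate is 139.63; the 38th is 144.12.

(139.63, 144.12)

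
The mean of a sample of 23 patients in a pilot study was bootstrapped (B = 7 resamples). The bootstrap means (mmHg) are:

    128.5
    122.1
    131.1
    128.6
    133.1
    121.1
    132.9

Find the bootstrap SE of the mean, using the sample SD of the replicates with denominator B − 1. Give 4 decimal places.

SE* = 4.8713

Bootstrap SE is the standard deviation of the 7 replicate means.
Mean of replicates: (128.5 + 122.1 + 131.1 + 128.6 + 133.1 + 121.1 + 132.9) / 7 = 897.40000 / 7 = 128.20000
Sum of squared deviations: (+0.30000)² + (−6.10000)² + (+2.90000)² + (+0.40000)² + (+4.90000)² + (−7.10000)² + (+4.70000)² = 142.38000
Variance = 142.38000 / 6 = 23.73000
SE* = √23.73000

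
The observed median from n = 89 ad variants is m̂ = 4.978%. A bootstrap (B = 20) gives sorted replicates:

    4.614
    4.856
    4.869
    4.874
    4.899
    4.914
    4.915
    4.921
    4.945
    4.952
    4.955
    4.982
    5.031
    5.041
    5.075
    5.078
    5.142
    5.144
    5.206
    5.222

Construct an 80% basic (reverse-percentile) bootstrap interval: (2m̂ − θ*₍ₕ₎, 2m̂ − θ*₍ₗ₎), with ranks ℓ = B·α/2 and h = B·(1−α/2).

Percentile endpoints at ranks 2 and 18: θ*₍2₎ = 4.856, θ*₍18₎ = 5.144.
Basic interval reflects these around m̂:
  lower = 2 × 4.978 − 5.144 = 4.812
  upper = 2 × 4.978 − 4.856 = 5.100

(4.812, 5.100)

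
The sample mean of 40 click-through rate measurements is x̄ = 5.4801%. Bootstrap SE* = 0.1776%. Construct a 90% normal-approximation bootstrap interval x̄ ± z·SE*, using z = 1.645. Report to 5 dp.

(5.18795, 5.77225)

Margin = 1.645 × 0.1776 = 0.292152
Interval: 5.4801 ± 0.292152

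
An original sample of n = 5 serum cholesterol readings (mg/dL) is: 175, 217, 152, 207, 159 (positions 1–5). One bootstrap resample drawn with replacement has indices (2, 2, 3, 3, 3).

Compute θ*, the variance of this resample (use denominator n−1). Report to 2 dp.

θ* = 1267.50

Resample values: 217, 217, 152, 152, 152.
Mean = 178.0000; sum of squared deviations = 5070.0000
s² = 5070.0000 / 4 = 1267.5000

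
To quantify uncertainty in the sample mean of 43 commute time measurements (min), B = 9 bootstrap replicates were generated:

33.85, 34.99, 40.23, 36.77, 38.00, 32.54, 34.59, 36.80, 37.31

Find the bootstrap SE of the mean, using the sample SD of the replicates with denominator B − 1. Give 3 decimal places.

Bootstrap SE is the standard deviation of the 9 replicate means.
Mean of replicates: (33.85 + 34.99 + 40.23 + 36.77 + 38.00 + 32.54 + 34.59 + 36.80 + 37.31) / 9 = 325.0800 / 9 = 36.1200
Sum of squared deviations: (−2.2700)² + (−1.1300)² + (+4.1100)² + (+0.6500)² + (+1.8800)² + (−3.5800)² + (−1.5300)² + (+0.6800)² + (+1.1900)² = 44.3146
Variance = 44.3146 / 8 = 5.5393
SE* = √5.5393

SE* = 2.354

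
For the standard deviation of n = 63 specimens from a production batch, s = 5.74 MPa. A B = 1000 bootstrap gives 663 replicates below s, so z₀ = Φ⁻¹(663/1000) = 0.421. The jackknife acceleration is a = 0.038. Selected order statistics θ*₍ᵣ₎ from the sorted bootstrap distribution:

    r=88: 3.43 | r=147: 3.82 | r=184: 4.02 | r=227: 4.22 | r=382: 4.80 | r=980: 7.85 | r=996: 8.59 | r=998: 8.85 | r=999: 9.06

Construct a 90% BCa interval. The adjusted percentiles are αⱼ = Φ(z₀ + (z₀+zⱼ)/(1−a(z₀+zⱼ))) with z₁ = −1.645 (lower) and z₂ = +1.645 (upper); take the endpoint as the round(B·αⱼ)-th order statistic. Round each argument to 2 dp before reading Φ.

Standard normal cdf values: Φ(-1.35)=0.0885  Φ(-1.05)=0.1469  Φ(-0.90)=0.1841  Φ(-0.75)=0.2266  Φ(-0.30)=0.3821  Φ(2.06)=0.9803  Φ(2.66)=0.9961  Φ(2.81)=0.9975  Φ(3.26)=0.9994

Lower: z₀ + z₁ = 0.421 + (-1.645) = -1.224; 1 − a(z₀+z₁) = 1 − (0.038)(-1.224) = 1.0465; argument = 0.421 + (-1.224)/1.0465 = -0.7486 → -0.75.
α₁ = Φ(-0.75) = 0.2266; rank = round(1000 × 0.2266) = 227; θ*₍227₎ = 4.22.
Upper: z₀ + z₂ = 2.066; 1 − a(z₀+z₂) = 0.9215; argument = 2.6630 → 2.66; α₂ = 0.9961; rank = 996; θ*₍996₎ = 8.59.

(4.22, 8.59)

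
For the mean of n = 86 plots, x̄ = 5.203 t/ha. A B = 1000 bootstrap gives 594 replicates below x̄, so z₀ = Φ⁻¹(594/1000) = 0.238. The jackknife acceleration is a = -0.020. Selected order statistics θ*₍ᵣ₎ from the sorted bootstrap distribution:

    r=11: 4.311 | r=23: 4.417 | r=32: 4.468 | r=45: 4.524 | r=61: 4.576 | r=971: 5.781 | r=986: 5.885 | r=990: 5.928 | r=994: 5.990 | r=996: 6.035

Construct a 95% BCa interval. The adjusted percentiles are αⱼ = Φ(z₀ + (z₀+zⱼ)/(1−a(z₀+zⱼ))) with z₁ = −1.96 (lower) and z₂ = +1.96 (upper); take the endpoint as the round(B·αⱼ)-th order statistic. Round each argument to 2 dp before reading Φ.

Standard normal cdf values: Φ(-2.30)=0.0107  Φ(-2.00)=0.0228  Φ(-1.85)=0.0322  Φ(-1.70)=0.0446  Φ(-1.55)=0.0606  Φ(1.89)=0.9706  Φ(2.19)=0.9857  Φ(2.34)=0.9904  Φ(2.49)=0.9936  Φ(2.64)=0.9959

(4.576, 5.928)

Lower: z₀ + z₁ = 0.238 + (-1.960) = -1.722; 1 − a(z₀+z₁) = 1 − (-0.020)(-1.722) = 0.9656; argument = 0.238 + (-1.722)/0.9656 = -1.5454 → -1.55.
α₁ = Φ(-1.55) = 0.0606; rank = round(1000 × 0.0606) = 61; θ*₍61₎ = 4.576.
Upper: z₀ + z₂ = 2.198; 1 − a(z₀+z₂) = 1.0440; argument = 2.3434 → 2.34; α₂ = 0.9904; rank = 990; θ*₍990₎ = 5.928.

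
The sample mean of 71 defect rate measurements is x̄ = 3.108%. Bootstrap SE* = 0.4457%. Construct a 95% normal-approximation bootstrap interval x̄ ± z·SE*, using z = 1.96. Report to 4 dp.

Margin = 1.96 × 0.4457 = 0.87357
Interval: 3.108 ± 0.87357

(2.2344, 3.9816)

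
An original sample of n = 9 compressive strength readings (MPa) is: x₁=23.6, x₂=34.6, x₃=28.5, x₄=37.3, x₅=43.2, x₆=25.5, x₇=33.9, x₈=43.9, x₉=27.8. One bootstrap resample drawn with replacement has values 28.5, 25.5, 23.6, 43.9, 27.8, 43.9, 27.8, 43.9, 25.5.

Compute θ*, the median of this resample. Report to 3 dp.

θ* = 27.800

Sorted: 23.6, 25.5, 25.5, 27.8, 27.8, 28.5, 43.9, 43.9, 43.9
Median = middle value = 27.800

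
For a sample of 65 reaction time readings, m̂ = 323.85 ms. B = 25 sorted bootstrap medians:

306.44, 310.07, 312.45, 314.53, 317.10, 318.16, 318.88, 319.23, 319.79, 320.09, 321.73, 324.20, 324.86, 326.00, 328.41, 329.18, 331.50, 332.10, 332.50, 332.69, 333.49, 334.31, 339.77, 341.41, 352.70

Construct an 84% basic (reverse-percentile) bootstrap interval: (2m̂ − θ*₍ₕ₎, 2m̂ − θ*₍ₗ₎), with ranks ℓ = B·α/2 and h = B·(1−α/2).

Percentile endpoints at ranks 2 and 23: θ*₍2₎ = 310.07, θ*₍23₎ = 339.77.
Basic interval reflects these around m̂:
  lower = 2 × 323.85 − 339.77 = 307.93
  upper = 2 × 323.85 − 310.07 = 337.63

(307.93, 337.63)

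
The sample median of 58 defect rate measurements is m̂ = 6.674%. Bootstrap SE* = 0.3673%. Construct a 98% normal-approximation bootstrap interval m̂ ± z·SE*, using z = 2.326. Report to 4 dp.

Margin = 2.326 × 0.3673 = 0.85434
Interval: 6.674 ± 0.85434

(5.8197, 7.5283)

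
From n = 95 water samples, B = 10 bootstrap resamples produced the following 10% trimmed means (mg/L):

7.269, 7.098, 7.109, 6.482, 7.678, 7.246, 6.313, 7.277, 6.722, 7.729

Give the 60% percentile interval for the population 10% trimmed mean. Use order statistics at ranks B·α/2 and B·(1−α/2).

(6.482, 7.277)

Sorted replicates: 6.313, 6.482, 6.722, 7.098, 7.109, 7.246, 7.269, 7.277, 7.678, 7.729
α = 0.40; lower rank = 10 × 0.200 = 2; upper rank = 10 × 0.800 = 8.
The 2nd smallest replicate is 6.482; the 8th is 7.277.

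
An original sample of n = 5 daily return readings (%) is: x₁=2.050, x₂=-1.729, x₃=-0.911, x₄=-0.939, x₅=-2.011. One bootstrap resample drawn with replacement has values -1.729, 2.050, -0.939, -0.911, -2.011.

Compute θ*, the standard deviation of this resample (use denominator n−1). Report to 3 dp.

Mean = -0.7080; sum of squared deviations = 10.4414
s² = 10.4414 / 4 = 2.6103
s = √2.6103 = 1.616

θ* = 1.616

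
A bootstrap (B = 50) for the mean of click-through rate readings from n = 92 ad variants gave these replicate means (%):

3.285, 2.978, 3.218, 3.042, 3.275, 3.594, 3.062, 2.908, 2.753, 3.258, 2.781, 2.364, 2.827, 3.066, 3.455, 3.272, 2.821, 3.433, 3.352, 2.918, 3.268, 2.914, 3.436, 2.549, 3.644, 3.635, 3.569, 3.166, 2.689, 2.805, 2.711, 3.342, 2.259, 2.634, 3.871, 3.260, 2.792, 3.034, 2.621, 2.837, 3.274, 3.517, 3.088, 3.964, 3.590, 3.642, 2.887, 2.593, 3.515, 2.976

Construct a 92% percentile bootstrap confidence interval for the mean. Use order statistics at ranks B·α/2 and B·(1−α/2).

Sorted replicates: 2.259, 2.364, 2.549, 2.593, 2.621, 2.634, 2.689, 2.711, 2.753, 2.781, 2.792, 2.805, 2.821, 2.827, 2.837, 2.887, 2.908, 2.914, 2.918, 2.976, 2.978, 3.034, 3.042, 3.062, 3.066, 3.088, 3.166, 3.218, 3.258, 3.260, 3.268, 3.272, 3.274, 3.275, 3.285, 3.342, 3.352, 3.433, 3.436, 3.455, 3.515, 3.517, 3.569, 3.590, 3.594, 3.635, 3.642, 3.644, 3.871, 3.964
α = 0.08; lower rank = 50 × 0.040 = 2; upper rank = 50 × 0.960 = 48.
The 2nd smallest replicate is 2.364; the 48th is 3.644.

(2.364, 3.644)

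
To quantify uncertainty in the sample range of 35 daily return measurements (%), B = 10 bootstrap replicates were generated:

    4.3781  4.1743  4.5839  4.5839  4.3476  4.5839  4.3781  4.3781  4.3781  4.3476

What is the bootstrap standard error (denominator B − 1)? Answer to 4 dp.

SE* = 0.1325

Bootstrap SE is the standard deviation of the 10 replicate ranges.
Mean of replicates: (4.3781 + 4.1743 + 4.5839 + 4.5839 + 4.3476 + 4.5839 + 4.3781 + 4.3781 + 4.3781 + 4.3476) / 10 = 44.13360 / 10 = 4.41336
Sum of squared deviations: (−0.03526)² + (−0.23906)² + (+0.17054)² + (+0.17054)² + (−0.06576)² + (+0.17054)² + (−0.03526)² + (−0.03526)² + (−0.03526)² + (−0.06576)² = 0.15802
Variance = 0.15802 / 9 = 0.01756
SE* = √0.01756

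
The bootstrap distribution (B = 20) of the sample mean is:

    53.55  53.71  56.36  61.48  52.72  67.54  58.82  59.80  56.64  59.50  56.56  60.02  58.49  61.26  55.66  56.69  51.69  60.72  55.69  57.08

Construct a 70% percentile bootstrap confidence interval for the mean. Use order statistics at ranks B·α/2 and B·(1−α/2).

(53.55, 60.72)

Sorted replicates: 51.69, 52.72, 53.55, 53.71, 55.66, 55.69, 56.36, 56.56, 56.64, 56.69, 57.08, 58.49, 58.82, 59.50, 59.80, 60.02, 60.72, 61.26, 61.48, 67.54
α = 0.30; lower rank = 20 × 0.150 = 3; upper rank = 20 × 0.850 = 17.
The 3rd smallest replicate is 53.55; the 17th is 60.72.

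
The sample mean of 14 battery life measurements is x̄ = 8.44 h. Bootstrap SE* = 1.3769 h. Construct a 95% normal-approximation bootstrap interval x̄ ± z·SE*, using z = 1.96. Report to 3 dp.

(5.741, 11.139)

Margin = 1.96 × 1.3769 = 2.6987
Interval: 8.44 ± 2.6987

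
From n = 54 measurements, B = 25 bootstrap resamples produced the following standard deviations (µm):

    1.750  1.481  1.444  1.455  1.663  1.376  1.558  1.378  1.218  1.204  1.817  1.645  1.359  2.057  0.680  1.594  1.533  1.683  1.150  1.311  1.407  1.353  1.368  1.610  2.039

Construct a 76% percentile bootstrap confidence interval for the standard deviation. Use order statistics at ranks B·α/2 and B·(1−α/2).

Sorted replicates: 0.680, 1.150, 1.204, 1.218, 1.311, 1.353, 1.359, 1.368, 1.376, 1.378, 1.407, 1.444, 1.455, 1.481, 1.533, 1.558, 1.594, 1.610, 1.645, 1.663, 1.683, 1.750, 1.817, 2.039, 2.057
α = 0.24; lower rank = 25 × 0.120 = 3; upper rank = 25 × 0.880 = 22.
The 3rd smallest replicate is 1.204; the 22nd is 1.750.

(1.204, 1.750)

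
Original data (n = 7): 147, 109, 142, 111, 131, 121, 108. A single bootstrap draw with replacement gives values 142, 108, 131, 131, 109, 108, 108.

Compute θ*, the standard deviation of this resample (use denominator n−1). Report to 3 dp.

θ* = 14.593

Mean = 119.5714; sum of squared deviations = 1277.7143
s² = 1277.7143 / 6 = 212.9524
s = √212.9524 = 14.593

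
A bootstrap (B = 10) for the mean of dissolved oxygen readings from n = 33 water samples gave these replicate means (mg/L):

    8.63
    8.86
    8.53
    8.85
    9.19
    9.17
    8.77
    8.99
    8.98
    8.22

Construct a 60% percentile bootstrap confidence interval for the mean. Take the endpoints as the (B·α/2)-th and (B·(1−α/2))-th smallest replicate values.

Sorted replicates: 8.22, 8.53, 8.63, 8.77, 8.85, 8.86, 8.98, 8.99, 9.17, 9.19
α = 0.40; lower rank = 10 × 0.200 = 2; upper rank = 10 × 0.800 = 8.
The 2nd smallest replicate is 8.53; the 8th is 8.99.

(8.53, 8.99)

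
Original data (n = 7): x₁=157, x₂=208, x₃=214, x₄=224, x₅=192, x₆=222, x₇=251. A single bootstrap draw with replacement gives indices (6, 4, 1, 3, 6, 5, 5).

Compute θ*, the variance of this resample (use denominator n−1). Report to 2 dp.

θ* = 606.90

Resample values: 222, 224, 157, 214, 222, 192, 192.
Mean = 203.2857; sum of squared deviations = 3641.4286
s² = 3641.4286 / 6 = 606.9048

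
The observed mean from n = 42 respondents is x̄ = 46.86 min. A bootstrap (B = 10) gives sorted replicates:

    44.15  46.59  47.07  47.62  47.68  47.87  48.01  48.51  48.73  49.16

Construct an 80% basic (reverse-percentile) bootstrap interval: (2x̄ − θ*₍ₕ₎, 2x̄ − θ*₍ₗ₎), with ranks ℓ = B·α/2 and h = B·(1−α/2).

(44.99, 49.57)

Percentile endpoints at ranks 1 and 9: θ*₍1₎ = 44.15, θ*₍9₎ = 48.73.
Basic interval reflects these around x̄:
  lower = 2 × 46.86 − 48.73 = 44.99
  upper = 2 × 46.86 − 44.15 = 49.57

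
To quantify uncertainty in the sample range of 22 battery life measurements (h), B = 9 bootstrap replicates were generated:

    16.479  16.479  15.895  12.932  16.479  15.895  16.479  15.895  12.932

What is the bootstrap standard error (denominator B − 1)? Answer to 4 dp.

Bootstrap SE is the standard deviation of the 9 replicate ranges.
Mean of replicates: (16.479 + 16.479 + 15.895 + 12.932 + 16.479 + 15.895 + 16.479 + 15.895 + 12.932) / 9 = 139.46500 / 9 = 15.49611
Sum of squared deviations: (+0.98289)² + (+0.98289)² + (+0.39889)² + (−2.56411)² + (+0.98289)² + (+0.39889)² + (+0.98289)² + (+0.39889)² + (−2.56411)² = 17.49095
Variance = 17.49095 / 8 = 2.18637
SE* = √2.18637

SE* = 1.4786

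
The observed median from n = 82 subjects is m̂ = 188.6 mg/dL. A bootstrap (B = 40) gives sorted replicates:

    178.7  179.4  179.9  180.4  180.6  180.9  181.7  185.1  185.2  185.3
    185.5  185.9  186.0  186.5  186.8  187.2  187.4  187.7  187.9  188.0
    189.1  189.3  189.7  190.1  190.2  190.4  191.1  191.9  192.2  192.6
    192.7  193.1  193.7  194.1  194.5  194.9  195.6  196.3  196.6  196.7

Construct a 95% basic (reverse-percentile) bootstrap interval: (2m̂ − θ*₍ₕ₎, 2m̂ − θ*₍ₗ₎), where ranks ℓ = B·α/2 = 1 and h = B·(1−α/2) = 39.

(180.6, 198.5)

Percentile endpoints at ranks 1 and 39: θ*₍1₎ = 178.7, θ*₍39₎ = 196.6.
Basic interval reflects these around m̂:
  lower = 2 × 188.6 − 196.6 = 180.6
  upper = 2 × 188.6 − 178.7 = 198.5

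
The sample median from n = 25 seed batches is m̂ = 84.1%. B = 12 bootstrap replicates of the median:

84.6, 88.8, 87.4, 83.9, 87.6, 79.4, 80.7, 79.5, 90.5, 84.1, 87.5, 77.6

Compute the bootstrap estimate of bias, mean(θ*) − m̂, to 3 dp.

mean(θ*) = (84.6 + 88.8 + 87.4 + 83.9 + 87.6 + 79.4 + 80.7 + 79.5 + 90.5 + 84.1 + 87.5 + 77.6) / 12 = 84.3000
bias = 84.3000 − 84.1

bias = +0.200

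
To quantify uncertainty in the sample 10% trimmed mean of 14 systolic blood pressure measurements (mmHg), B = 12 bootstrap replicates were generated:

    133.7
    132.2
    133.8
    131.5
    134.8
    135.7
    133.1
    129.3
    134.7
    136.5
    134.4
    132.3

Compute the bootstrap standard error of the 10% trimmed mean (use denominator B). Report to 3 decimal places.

Bootstrap SE is the standard deviation of the 12 replicate 10% trimmed means.
Mean of replicates: (133.7 + 132.2 + 133.8 + 131.5 + 134.8 + 135.7 + 133.1 + 129.3 + 134.7 + 136.5 + 134.4 + 132.3) / 12 = 1602.0000 / 12 = 133.5000
Sum of squared deviations: (+0.2000)² + (−1.3000)² + (+0.3000)² + (−2.0000)² + (+1.3000)² + (+2.2000)² + (−0.4000)² + (−4.2000)² + (+1.2000)² + (+3.0000)² + (+0.9000)² + (−1.2000)² = 42.8400
Variance = 42.8400 / 12 = 3.5700
SE* = √3.5700

SE* = 1.889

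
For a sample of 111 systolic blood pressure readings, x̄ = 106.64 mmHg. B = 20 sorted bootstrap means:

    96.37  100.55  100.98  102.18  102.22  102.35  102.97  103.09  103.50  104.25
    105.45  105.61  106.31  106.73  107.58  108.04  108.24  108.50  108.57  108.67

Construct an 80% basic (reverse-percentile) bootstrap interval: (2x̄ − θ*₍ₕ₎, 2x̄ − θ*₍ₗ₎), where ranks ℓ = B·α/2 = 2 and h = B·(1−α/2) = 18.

Percentile endpoints at ranks 2 and 18: θ*₍2₎ = 100.55, θ*₍18₎ = 108.50.
Basic interval reflects these around x̄:
  lower = 2 × 106.64 − 108.50 = 104.78
  upper = 2 × 106.64 − 100.55 = 112.73

(104.78, 112.73)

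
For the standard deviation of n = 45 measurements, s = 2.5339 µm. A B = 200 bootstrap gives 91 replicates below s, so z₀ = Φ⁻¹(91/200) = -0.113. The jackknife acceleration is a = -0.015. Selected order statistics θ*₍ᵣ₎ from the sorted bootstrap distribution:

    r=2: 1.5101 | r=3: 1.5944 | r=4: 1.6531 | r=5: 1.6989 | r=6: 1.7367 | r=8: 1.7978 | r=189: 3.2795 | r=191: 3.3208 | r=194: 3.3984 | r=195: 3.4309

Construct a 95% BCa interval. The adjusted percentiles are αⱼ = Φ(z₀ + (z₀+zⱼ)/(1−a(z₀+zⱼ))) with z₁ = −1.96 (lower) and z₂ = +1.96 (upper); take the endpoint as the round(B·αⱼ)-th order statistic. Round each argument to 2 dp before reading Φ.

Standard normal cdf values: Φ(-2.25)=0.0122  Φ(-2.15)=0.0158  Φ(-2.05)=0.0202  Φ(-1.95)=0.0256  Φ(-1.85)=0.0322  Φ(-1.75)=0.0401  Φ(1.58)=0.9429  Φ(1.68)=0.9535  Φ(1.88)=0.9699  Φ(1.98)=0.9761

(1.5101, 3.3208)

Lower: z₀ + z₁ = -0.113 + (-1.960) = -2.073; 1 − a(z₀+z₁) = 1 − (-0.015)(-2.073) = 0.9689; argument = -0.113 + (-2.073)/0.9689 = -2.2525 → -2.25.
α₁ = Φ(-2.25) = 0.0122; rank = round(200 × 0.0122) = 2; θ*₍2₎ = 1.5101.
Upper: z₀ + z₂ = 1.847; 1 − a(z₀+z₂) = 1.0277; argument = 1.6842 → 1.68; α₂ = 0.9535; rank = 191; θ*₍191₎ = 3.3208.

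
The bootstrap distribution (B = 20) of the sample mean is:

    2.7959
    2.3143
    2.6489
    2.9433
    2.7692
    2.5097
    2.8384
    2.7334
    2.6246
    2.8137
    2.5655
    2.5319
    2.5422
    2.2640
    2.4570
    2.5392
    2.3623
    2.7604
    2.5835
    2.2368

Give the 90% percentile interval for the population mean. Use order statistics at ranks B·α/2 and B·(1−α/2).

(2.2368, 2.8384)

Sorted replicates: 2.2368, 2.2640, 2.3143, 2.3623, 2.4570, 2.5097, 2.5319, 2.5392, 2.5422, 2.5655, 2.5835, 2.6246, 2.6489, 2.7334, 2.7604, 2.7692, 2.7959, 2.8137, 2.8384, 2.9433
α = 0.10; lower rank = 20 × 0.050 = 1; upper rank = 20 × 0.950 = 19.
The 1st smallest replicate is 2.2368; the 19th is 2.8384.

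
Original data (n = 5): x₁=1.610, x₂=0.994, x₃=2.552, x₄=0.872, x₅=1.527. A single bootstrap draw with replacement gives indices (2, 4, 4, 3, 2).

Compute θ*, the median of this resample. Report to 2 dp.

θ* = 0.99

Resample values: 0.994, 0.872, 0.872, 2.552, 0.994.
Sorted: 0.872, 0.872, 0.994, 0.994, 2.552
Median = middle value = 0.99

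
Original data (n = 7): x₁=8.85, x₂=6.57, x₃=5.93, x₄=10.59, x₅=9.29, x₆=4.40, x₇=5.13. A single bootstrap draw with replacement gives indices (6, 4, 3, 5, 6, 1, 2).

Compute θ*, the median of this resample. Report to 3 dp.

θ* = 6.570

Resample values: 4.40, 10.59, 5.93, 9.29, 4.40, 8.85, 6.57.
Sorted: 4.40, 4.40, 5.93, 6.57, 8.85, 9.29, 10.59
Median = middle value = 6.570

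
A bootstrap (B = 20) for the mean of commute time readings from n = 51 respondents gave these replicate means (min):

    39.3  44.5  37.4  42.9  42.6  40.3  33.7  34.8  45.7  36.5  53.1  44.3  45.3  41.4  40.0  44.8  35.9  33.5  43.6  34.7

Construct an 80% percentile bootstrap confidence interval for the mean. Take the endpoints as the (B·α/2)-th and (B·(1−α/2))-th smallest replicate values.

Sorted replicates: 33.5, 33.7, 34.7, 34.8, 35.9, 36.5, 37.4, 39.3, 40.0, 40.3, 41.4, 42.6, 42.9, 43.6, 44.3, 44.5, 44.8, 45.3, 45.7, 53.1
α = 0.20; lower rank = 20 × 0.100 = 2; upper rank = 20 × 0.900 = 18.
The 2nd smallest replicate is 33.7; the 18th is 45.3.

(33.7, 45.3)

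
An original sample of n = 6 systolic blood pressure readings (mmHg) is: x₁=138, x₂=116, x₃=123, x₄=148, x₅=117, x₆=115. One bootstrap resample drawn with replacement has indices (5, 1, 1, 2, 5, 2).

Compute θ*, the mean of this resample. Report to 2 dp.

θ* = 123.67

Resample values: 117, 138, 138, 116, 117, 116.
Mean = (117 + 138 + 138 + 116 + 117 + 116) / 6 = 742.0 / 6 = 123.67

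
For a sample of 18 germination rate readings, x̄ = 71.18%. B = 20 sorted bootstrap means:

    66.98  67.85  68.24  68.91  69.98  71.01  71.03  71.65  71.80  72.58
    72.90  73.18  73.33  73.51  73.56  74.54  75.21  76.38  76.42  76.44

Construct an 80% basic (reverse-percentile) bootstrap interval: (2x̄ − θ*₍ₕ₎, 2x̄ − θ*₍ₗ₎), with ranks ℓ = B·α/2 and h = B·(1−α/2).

Percentile endpoints at ranks 2 and 18: θ*₍2₎ = 67.85, θ*₍18₎ = 76.38.
Basic interval reflects these around x̄:
  lower = 2 × 71.18 − 76.38 = 65.98
  upper = 2 × 71.18 − 67.85 = 74.51

(65.98, 74.51)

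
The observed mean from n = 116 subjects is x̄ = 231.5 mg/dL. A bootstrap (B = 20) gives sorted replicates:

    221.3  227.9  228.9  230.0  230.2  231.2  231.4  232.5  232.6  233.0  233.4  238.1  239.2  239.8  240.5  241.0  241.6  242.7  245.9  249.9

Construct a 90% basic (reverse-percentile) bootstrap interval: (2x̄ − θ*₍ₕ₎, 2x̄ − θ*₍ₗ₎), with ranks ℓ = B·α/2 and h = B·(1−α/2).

Percentile endpoints at ranks 1 and 19: θ*₍1₎ = 221.3, θ*₍19₎ = 245.9.
Basic interval reflects these around x̄:
  lower = 2 × 231.5 − 245.9 = 217.1
  upper = 2 × 231.5 − 221.3 = 241.7

(217.1, 241.7)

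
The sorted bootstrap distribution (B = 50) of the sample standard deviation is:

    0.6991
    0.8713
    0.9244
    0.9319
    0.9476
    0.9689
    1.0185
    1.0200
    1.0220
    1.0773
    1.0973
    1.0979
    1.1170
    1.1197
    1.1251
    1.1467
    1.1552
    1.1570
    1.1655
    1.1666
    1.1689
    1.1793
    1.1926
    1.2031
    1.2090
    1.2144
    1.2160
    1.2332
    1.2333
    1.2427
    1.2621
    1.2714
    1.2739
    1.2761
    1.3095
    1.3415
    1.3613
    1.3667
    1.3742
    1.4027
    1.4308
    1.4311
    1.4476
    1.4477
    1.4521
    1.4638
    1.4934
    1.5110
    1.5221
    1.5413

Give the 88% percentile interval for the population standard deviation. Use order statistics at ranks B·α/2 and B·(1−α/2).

α = 0.12; lower rank = 50 × 0.060 = 3; upper rank = 50 × 0.940 = 47.
The 3rd smallest replicate is 0.9244; the 47th is 1.4934.

(0.9244, 1.4934)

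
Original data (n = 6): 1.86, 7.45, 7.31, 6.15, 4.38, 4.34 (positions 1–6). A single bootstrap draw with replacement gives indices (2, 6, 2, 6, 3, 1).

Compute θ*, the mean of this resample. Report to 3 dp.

Resample values: 7.45, 4.34, 7.45, 4.34, 7.31, 1.86.
Mean = (7.45 + 4.34 + 7.45 + 4.34 + 7.31 + 1.86) / 6 = 32.750 / 6 = 5.458

θ* = 5.458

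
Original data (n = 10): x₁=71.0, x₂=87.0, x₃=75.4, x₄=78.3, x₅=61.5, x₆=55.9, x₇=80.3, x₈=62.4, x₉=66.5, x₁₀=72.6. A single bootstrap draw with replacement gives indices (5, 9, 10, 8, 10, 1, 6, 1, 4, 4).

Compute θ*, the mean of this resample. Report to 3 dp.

θ* = 69.010

Resample values: 61.5, 66.5, 72.6, 62.4, 72.6, 71.0, 55.9, 71.0, 78.3, 78.3.
Mean = (61.5 + 66.5 + 72.6 + 62.4 + 72.6 + 71.0 + 55.9 + 71.0 + 78.3 + 78.3) / 10 = 690.10 / 10 = 69.010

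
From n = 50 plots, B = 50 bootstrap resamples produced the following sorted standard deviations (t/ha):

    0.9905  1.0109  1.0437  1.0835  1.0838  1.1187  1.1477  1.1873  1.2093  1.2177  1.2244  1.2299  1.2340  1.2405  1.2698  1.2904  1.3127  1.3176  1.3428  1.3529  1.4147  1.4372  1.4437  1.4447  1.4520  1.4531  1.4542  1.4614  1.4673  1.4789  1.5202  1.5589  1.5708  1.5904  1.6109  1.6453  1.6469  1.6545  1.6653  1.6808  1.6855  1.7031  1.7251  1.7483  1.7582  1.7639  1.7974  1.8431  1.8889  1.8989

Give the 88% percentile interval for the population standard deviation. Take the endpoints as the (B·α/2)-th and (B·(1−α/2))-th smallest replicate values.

α = 0.12; lower rank = 50 × 0.060 = 3; upper rank = 50 × 0.940 = 47.
The 3rd smallest replicate is 1.0437; the 47th is 1.7974.

(1.0437, 1.7974)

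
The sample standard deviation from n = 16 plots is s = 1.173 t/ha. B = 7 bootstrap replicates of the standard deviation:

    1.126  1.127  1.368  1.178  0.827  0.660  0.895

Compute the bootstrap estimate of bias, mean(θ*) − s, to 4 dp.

bias = −0.1471

mean(θ*) = (1.126 + 1.127 + 1.368 + 1.178 + 0.827 + 0.660 + 0.895) / 7 = 1.02586
bias = 1.02586 − 1.173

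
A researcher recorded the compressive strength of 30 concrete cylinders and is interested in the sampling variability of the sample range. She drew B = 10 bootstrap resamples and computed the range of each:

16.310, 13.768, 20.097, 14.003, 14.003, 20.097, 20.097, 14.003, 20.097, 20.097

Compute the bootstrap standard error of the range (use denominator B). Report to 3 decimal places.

Bootstrap SE is the standard deviation of the 10 replicate ranges.
Mean of replicates: (16.310 + 13.768 + 20.097 + 14.003 + 14.003 + 20.097 + 20.097 + 14.003 + 20.097 + 20.097) / 10 = 172.5720 / 10 = 17.2572
Sum of squared deviations: (−0.9472)² + (−3.4892)² + (+2.8398)² + (−3.2542)² + (−3.2542)² + (+2.8398)² + (+2.8398)² + (−3.2542)² + (+2.8398)² + (+2.8398)² = 85.1635
Variance = 85.1635 / 10 = 8.5163
SE* = √8.5163

SE* = 2.918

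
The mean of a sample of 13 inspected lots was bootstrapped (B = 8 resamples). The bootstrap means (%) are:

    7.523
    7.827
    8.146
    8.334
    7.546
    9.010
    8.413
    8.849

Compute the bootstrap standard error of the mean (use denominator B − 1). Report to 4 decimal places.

Bootstrap SE is the standard deviation of the 8 replicate means.
Mean of replicates: (7.523 + 7.827 + 8.146 + 8.334 + 7.546 + 9.010 + 8.413 + 8.849) / 8 = 65.64800 / 8 = 8.20600
Sum of squared deviations: (−0.68300)² + (−0.37900)² + (−0.06000)² + (+0.12800)² + (−0.66000)² + (+0.80400)² + (+0.20700)² + (+0.64300)² = 2.16843
Variance = 2.16843 / 7 = 0.30978
SE* = √0.30978

SE* = 0.5566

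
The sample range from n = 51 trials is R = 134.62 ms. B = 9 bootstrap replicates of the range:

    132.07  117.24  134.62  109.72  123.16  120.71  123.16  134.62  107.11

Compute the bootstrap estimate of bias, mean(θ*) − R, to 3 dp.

bias = −12.130

mean(θ*) = (132.07 + 117.24 + 134.62 + 109.72 + 123.16 + 120.71 + 123.16 + 134.62 + 107.11) / 9 = 122.4900
bias = 122.4900 − 134.62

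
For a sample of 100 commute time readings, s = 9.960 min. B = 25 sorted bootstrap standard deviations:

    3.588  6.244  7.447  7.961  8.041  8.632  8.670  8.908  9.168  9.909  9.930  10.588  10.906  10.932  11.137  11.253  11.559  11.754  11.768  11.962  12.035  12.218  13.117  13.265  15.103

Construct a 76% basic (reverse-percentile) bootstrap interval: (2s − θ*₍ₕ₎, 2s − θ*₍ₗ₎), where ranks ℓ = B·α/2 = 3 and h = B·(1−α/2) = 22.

(7.702, 12.473)

Percentile endpoints at ranks 3 and 22: θ*₍3₎ = 7.447, θ*₍22₎ = 12.218.
Basic interval reflects these around s:
  lower = 2 × 9.960 − 12.218 = 7.702
  upper = 2 × 9.960 − 7.447 = 12.473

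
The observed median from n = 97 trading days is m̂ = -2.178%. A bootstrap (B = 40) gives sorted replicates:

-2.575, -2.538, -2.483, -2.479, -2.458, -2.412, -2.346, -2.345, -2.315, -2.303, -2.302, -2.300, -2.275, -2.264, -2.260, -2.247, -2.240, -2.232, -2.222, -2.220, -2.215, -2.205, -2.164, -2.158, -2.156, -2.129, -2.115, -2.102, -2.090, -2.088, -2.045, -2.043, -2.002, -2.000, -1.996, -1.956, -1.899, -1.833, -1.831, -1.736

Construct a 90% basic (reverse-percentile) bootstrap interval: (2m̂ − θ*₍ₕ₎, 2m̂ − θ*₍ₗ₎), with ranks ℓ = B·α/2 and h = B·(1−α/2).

Percentile endpoints at ranks 2 and 38: θ*₍2₎ = -2.538, θ*₍38₎ = -1.833.
Basic interval reflects these around m̂:
  lower = 2 × -2.178 − -1.833 = -2.523
  upper = 2 × -2.178 − -2.538 = -1.818

(-2.523, -1.818)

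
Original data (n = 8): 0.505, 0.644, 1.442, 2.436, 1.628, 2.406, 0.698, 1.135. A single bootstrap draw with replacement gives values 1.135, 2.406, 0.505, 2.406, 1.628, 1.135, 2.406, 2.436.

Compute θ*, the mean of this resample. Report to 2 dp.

θ* = 1.76

Mean = (1.135 + 2.406 + 0.505 + 2.406 + 1.628 + 1.135 + 2.406 + 2.436) / 8 = 14.0570 / 8 = 1.76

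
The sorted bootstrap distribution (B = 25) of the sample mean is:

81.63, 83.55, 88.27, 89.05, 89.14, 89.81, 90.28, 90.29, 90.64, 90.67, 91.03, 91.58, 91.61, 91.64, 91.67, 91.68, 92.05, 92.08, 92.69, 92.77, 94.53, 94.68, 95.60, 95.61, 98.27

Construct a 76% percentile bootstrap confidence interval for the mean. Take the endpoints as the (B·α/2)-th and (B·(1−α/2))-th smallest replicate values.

(88.27, 94.68)

α = 0.24; lower rank = 25 × 0.120 = 3; upper rank = 25 × 0.880 = 22.
The 3rd smallest replicate is 88.27; the 22nd is 94.68.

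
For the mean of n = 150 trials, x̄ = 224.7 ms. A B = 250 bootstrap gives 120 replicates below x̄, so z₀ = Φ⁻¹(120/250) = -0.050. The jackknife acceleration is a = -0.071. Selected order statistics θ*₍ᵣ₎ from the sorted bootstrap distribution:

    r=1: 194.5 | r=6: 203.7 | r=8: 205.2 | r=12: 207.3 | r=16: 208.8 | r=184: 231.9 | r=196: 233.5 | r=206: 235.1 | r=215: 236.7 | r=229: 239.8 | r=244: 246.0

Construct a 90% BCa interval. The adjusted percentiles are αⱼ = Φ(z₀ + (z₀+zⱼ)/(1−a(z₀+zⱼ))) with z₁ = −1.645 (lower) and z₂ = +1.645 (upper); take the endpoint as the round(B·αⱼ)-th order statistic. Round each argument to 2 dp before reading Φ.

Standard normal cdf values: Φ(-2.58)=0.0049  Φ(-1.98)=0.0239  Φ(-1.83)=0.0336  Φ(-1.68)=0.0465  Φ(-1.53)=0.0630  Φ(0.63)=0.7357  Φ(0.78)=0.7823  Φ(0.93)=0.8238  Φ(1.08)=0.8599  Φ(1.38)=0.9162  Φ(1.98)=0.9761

(203.7, 239.8)

Lower: z₀ + z₁ = -0.050 + (-1.645) = -1.695; 1 − a(z₀+z₁) = 1 − (-0.071)(-1.695) = 0.8797; argument = -0.050 + (-1.695)/0.8797 = -1.9769 → -1.98.
α₁ = Φ(-1.98) = 0.0239; rank = round(250 × 0.0239) = 6; θ*₍6₎ = 203.7.
Upper: z₀ + z₂ = 1.595; 1 − a(z₀+z₂) = 1.1132; argument = 1.3827 → 1.38; α₂ = 0.9162; rank = 229; θ*₍229₎ = 239.8.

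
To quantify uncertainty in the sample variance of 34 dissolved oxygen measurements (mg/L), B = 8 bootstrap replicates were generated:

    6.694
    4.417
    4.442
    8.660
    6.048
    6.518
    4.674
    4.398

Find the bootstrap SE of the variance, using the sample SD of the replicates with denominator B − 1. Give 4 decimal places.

Bootstrap SE is the standard deviation of the 8 replicate variances.
Mean of replicates: (6.694 + 4.417 + 4.442 + 8.660 + 6.048 + 6.518 + 4.674 + 4.398) / 8 = 45.85100 / 8 = 5.73137
Sum of squared deviations: (+0.96263)² + (−1.31438)² + (−1.28937)² + (+2.92863)² + (+0.31663)² + (+0.78662)² + (−1.05737)² + (−1.33338)² = 16.50852
Variance = 16.50852 / 7 = 2.35836
SE* = √2.35836

SE* = 1.5357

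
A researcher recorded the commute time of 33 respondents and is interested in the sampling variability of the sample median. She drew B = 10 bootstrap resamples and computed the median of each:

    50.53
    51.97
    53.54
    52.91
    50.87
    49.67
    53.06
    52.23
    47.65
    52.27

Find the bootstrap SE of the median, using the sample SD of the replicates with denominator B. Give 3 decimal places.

Bootstrap SE is the standard deviation of the 10 replicate medians.
Mean of replicates: (50.53 + 51.97 + 53.54 + 52.91 + 50.87 + 49.67 + 53.06 + 52.23 + 47.65 + 52.27) / 10 = 514.7000 / 10 = 51.4700
Sum of squared deviations: (−0.9400)² + (+0.5000)² + (+2.0700)² + (+1.4400)² + (−0.6000)² + (−1.8000)² + (+1.5900)² + (+0.7600)² + (−3.8200)² + (+0.8000)² = 29.4302
Variance = 29.4302 / 10 = 2.9430
SE* = √2.9430

SE* = 1.716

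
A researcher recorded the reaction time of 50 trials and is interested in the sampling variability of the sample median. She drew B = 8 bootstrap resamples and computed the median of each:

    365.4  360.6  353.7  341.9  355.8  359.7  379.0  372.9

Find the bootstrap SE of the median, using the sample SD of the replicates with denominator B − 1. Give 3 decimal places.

Bootstrap SE is the standard deviation of the 8 replicate medians.
Mean of replicates: (365.4 + 360.6 + 353.7 + 341.9 + 355.8 + 359.7 + 379.0 + 372.9) / 8 = 2889.0000 / 8 = 361.1250
Sum of squared deviations: (+4.2750)² + (−0.5250)² + (−7.4250)² + (−19.2250)² + (−5.3250)² + (−1.4250)² + (+17.8750)² + (+11.7750)² = 931.8350
Variance = 931.8350 / 7 = 133.1193
SE* = √133.1193

SE* = 11.538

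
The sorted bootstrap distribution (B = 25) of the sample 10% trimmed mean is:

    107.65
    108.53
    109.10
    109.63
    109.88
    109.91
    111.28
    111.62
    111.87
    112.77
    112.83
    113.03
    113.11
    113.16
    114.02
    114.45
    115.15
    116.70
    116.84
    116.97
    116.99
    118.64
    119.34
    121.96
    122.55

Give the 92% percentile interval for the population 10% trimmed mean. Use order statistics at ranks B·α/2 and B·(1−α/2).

(107.65, 121.96)

α = 0.08; lower rank = 25 × 0.040 = 1; upper rank = 25 × 0.960 = 24.
The 1st smallest replicate is 107.65; the 24th is 121.96.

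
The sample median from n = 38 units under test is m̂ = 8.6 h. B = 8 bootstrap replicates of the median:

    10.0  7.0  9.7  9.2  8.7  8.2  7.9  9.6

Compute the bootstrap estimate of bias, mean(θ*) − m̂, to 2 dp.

mean(θ*) = (10.0 + 7.0 + 9.7 + 9.2 + 8.7 + 8.2 + 7.9 + 9.6) / 8 = 8.787
bias = 8.787 − 8.6

bias = +0.19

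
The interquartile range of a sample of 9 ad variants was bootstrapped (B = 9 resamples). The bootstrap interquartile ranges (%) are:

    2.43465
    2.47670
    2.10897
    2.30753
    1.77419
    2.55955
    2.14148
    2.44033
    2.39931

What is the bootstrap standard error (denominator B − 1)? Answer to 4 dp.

Bootstrap SE is the standard deviation of the 9 replicate interquartile ranges.
Mean of replicates: (2.43465 + 2.47670 + 2.10897 + 2.30753 + 1.77419 + 2.55955 + 2.14148 + 2.44033 + 2.39931) / 9 = 20.642710 / 9 = 2.293634
Sum of squared deviations: (+0.141016)² + (+0.183066)² + (−0.184664)² + (+0.013896)² + (−0.519444)² + (+0.265916)² + (−0.152154)² + (+0.146696)² + (+0.105676)² = 0.484064
Variance = 0.484064 / 8 = 0.060508
SE* = √0.060508

SE* = 0.2460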